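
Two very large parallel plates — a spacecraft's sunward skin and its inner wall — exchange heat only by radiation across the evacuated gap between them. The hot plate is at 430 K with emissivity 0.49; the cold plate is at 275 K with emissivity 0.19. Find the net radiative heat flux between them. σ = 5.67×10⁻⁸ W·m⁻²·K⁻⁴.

For two infinite grey parallel plates, q = σ(T₁⁴ − T₂⁴)/(1/ε₁ + 1/ε₂ − 1).
T₁⁴ − T₂⁴ = 3.419×10¹⁰ − 5.719×10⁹ = 2.847×10¹⁰ K⁴.
1/ε₁ + 1/ε₂ − 1 = 2.041 + 5.263 − 1 = 6.304.
q = 5.67×10⁻⁸ × 2.847×10¹⁰ / 6.304.

q ≈ 256 W/m²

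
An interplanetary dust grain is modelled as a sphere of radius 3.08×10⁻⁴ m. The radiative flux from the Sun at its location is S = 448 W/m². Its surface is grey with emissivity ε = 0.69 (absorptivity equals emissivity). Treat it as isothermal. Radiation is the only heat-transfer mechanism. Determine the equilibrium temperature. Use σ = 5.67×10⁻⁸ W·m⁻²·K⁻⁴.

T ≈ 211 K

At equilibrium, absorbed power = emitted power.
Absorbing cross-section = πr² = 2.980×10⁻⁷ m²; emitting surface = 4πr² = 1.192×10⁻⁶ m² (ratio 4).
εS·A_cross = εσ·A_surf·T⁴  ⇒  T⁴ = S/(4σ)   (ε cancels).
T⁴ = 448/(4·5.67×10⁻⁸) = 1.975×10⁹ K⁴.
T = (1.975×10⁹)^(1/4).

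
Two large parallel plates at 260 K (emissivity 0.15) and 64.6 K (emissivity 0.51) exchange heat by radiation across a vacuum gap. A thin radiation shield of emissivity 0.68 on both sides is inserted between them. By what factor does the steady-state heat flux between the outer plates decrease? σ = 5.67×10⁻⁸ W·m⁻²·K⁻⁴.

Without shield: q₀ = σΔ(T⁴)/(1/ε₁+1/ε₂−1) with denominator 7.627.
With shield the two gaps are in series; the resistances add: (1/ε₁+1/ε_s−1)+(1/ε_s+1/ε₂−1) = 7.137+2.431 = 9.569.
Heat-flux ratio q₀/q = 9.569/7.627.

factor ≈ 1.25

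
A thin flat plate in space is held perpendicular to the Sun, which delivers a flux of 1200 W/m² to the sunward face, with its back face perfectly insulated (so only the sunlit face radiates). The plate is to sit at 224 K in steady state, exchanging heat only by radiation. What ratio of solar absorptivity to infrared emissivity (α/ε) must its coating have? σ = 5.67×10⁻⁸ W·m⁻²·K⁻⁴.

Balance: αS·A = εσ·1A·T⁴ ⇒ α/ε = σT⁴/S.
α/ε = 5.67×10⁻⁸·(224)⁴/1200 = 5.67×10⁻⁸·2.518×10⁹/1200.

α/ε ≈ 0.119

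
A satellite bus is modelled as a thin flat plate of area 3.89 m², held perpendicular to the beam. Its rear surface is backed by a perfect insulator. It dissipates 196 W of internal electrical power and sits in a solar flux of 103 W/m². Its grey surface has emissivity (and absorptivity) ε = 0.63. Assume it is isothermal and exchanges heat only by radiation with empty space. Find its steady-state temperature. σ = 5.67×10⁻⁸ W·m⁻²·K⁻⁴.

T ≈ 238 K

At steady state, absorbed solar power + internal power = radiated power.
Absorbed: α·S·A_cross = 0.63·103·3.890 = 252.4 W (cross-section A).
Total input = 252.4 + 196 = 448.4 W.
Radiated: εσ·A_surf·T⁴ with A_surf = A = 3.890 m².
T⁴ = 448.4/(0.63·5.67×10⁻⁸·3.890) = 3.227×10⁹ K⁴.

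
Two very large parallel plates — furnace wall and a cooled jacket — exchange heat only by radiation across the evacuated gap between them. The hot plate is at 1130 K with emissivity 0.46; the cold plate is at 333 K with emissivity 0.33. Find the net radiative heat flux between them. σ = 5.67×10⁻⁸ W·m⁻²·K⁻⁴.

For two infinite grey parallel plates, q = σ(T₁⁴ − T₂⁴)/(1/ε₁ + 1/ε₂ − 1).
T₁⁴ − T₂⁴ = 1.630×10¹² − 1.230×10¹⁰ = 1.618×10¹² K⁴.
1/ε₁ + 1/ε₂ − 1 = 2.174 + 3.030 − 1 = 4.204.
q = 5.67×10⁻⁸ × 1.618×10¹² / 4.204.

q ≈ 21800 W/m²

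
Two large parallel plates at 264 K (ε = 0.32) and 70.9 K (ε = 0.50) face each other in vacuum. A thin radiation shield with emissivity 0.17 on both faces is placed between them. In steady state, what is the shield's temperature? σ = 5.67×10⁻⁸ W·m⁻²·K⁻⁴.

T_s ≈ 218 K

In steady state the net flux on the hot side equals that on the cold side.
σ(T₁⁴−T_s⁴)/D₁ = σ(T_s⁴−T₂⁴)/D₂, with D₁ = 1/ε₁+1/ε_s−1 = 8.007, D₂ = 1/ε_s+1/ε₂−1 = 6.882.
Solve for T_s⁴: T_s⁴ = (D₂·T₁⁴ + D₁·T₂⁴)/(D₁+D₂) = 2.259×10⁹ K⁴.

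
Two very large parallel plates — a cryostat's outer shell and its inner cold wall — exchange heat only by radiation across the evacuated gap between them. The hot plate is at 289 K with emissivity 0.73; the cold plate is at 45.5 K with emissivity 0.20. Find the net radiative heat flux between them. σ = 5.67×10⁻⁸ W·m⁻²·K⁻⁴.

q ≈ 73.6 W/m²

For two infinite grey parallel plates, q = σ(T₁⁴ − T₂⁴)/(1/ε₁ + 1/ε₂ − 1).
T₁⁴ − T₂⁴ = 6.976×10⁹ − 4.286×10⁶ = 6.971×10⁹ K⁴.
1/ε₁ + 1/ε₂ − 1 = 1.370 + 5.000 − 1 = 5.370.
q = 5.67×10⁻⁸ × 6.971×10⁹ / 5.370.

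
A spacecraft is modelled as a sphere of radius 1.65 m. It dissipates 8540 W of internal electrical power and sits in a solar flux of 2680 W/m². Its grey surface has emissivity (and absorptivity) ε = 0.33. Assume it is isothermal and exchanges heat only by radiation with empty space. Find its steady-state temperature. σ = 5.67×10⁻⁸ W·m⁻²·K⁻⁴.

At steady state, absorbed solar power + internal power = radiated power.
Absorbed: α·S·A_cross = 0.33·2680·8.553 = 7564 W (cross-section πr²).
Total input = 7564 + 8540 = 16100 W.
Radiated: εσ·A_surf·T⁴ with A_surf = 4πr² = 34.21 m².
T⁴ = 16100/(0.33·5.67×10⁻⁸·34.21) = 2.516×10¹⁰ K⁴.

T ≈ 398 K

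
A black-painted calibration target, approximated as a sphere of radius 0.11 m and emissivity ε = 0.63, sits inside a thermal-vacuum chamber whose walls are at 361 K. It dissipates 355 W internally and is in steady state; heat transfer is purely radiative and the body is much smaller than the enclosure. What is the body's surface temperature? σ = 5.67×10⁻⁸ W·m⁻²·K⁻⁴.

For a small grey body in a large enclosure, net radiated power = εσA(T⁴ − T_w⁴).
Steady state: P = εσA(T⁴ − T_w⁴) with A = 4πr² = 0.1521 m².
T⁴ = P/(εσA) + T_w⁴ = 355/(0.63·5.67×10⁻⁸·0.1521) + (361)⁴
    = 6.536×10¹⁰ + 1.698×10¹⁰ = 8.234×10¹⁰ K⁴.

T ≈ 536 K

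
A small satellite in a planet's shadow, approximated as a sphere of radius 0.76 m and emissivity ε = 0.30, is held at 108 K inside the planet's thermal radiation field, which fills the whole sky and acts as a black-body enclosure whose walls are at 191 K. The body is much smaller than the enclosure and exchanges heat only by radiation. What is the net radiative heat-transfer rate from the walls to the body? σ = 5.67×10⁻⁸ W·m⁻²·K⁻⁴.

P_net ≈ 148 W

For a small grey body in a large enclosure: P_net = εσA(T_body⁴ − T_wall⁴).
A = 4πr² = 7.258 m²; T_body⁴ − T_wall⁴ = 1.360×10⁸ − 1.331×10⁹ = -1.195×10⁹ K⁴.
|P_net| = 0.30·5.67×10⁻⁸·7.258·1.195×10⁹.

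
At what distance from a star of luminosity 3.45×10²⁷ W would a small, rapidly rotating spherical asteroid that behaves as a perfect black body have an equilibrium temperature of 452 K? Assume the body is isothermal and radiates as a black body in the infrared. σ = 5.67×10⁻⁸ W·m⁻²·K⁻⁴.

For an isothermal black-emitting sphere, (1−a)S·πr² = σ·4πr²·T⁴ ⇒ S = 4σT⁴/(1−a).
S = 4·5.67×10⁻⁸·(452)⁴/1.00 = 9467 W/m².
Flux falls as S = L/(4πd²), so d = √(L/(4πS)) = √(3.45×10²⁷/(4π·9467)).

d ≈ 1.70×10¹¹ m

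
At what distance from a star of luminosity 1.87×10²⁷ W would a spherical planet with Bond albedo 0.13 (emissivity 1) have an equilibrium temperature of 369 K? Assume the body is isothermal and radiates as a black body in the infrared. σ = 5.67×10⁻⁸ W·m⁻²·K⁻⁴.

For an isothermal black-emitting sphere, (1−a)S·πr² = σ·4πr²·T⁴ ⇒ S = 4σT⁴/(1−a).
S = 4·5.67×10⁻⁸·(369)⁴/0.870 = 4833 W/m².
Flux falls as S = L/(4πd²), so d = √(L/(4πS)) = √(1.87×10²⁷/(4π·4833)).

d ≈ 1.75×10¹¹ m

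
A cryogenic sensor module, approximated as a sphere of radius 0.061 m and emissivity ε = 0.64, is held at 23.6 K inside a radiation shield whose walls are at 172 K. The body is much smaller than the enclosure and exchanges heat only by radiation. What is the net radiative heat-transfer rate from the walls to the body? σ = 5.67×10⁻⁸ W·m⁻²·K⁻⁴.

P_net ≈ 1.48 W

For a small grey body in a large enclosure: P_net = εσA(T_body⁴ − T_wall⁴).
A = 4πr² = 0.04676 m²; T_body⁴ − T_wall⁴ = 3.102×10⁵ − 8.752×10⁸ = -8.749×10⁸ K⁴.
|P_net| = 0.64·5.67×10⁻⁸·0.04676·8.749×10⁸.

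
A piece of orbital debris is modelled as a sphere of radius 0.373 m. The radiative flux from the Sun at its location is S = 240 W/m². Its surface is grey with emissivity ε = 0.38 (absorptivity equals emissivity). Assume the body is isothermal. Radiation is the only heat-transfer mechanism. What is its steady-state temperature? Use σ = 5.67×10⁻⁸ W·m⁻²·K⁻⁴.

At equilibrium, absorbed power = emitted power.
Absorbing cross-section = πr² = 0.4371 m²; emitting surface = 4πr² = 1.748 m² (ratio 4).
εS·A_cross = εσ·A_surf·T⁴  ⇒  T⁴ = S/(4σ)   (ε cancels).
T⁴ = 240/(4·5.67×10⁻⁸) = 1.058×10⁹ K⁴.
T = (1.058×10⁹)^(1/4).

T ≈ 180 K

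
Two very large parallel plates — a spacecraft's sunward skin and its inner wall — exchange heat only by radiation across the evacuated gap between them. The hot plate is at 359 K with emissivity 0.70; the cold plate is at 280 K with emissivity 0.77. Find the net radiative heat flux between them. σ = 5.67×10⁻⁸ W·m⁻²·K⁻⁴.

q ≈ 343 W/m²

For two infinite grey parallel plates, q = σ(T₁⁴ − T₂⁴)/(1/ε₁ + 1/ε₂ − 1).
T₁⁴ − T₂⁴ = 1.661×10¹⁰ − 6.147×10⁹ = 1.046×10¹⁰ K⁴.
1/ε₁ + 1/ε₂ − 1 = 1.429 + 1.299 − 1 = 1.727.
q = 5.67×10⁻⁸ × 1.046×10¹⁰ / 1.727.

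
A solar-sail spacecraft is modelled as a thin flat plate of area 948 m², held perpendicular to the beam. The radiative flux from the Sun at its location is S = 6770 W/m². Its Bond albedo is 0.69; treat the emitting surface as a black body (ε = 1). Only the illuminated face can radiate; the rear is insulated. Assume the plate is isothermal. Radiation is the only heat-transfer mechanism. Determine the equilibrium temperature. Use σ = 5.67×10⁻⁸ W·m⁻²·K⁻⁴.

At equilibrium, absorbed power = emitted power.
Absorbing cross-section = A = 948.0 m²; emitting surface = A = 948.0 m² (ratio 1).
(1−a)S·A_cross = εσ·A_surf·T⁴  ⇒  T⁴ = (1−a)S/(1σ).
T⁴ = 0.310·6770/(1·5.67×10⁻⁸) = 3.701×10¹⁰ K⁴.
T = (3.701×10¹⁰)^(1/4).

T ≈ 439 K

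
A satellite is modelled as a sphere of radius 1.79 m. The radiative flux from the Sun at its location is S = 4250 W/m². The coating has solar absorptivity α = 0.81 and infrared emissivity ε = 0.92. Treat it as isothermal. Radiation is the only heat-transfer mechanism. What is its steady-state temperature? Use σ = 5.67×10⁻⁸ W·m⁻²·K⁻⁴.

At equilibrium, absorbed power = emitted power.
Absorbing cross-section = πr² = 10.07 m²; emitting surface = 4πr² = 40.26 m² (ratio 4).
αS·A_cross = εσ·A_surf·T⁴  ⇒  T⁴ = αS/(ε·4σ).
T⁴ = 0.810·4250/(0.92·4·5.67×10⁻⁸) = 1.650×10¹⁰ K⁴.
T = (1.650×10¹⁰)^(1/4).

T ≈ 358 K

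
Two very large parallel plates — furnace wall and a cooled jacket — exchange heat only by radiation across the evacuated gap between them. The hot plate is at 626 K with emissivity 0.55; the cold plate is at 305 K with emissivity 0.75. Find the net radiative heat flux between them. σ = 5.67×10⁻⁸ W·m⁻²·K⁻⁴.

q ≈ 3820 W/m²

For two infinite grey parallel plates, q = σ(T₁⁴ − T₂⁴)/(1/ε₁ + 1/ε₂ − 1).
T₁⁴ − T₂⁴ = 1.536×10¹¹ − 8.654×10⁹ = 1.449×10¹¹ K⁴.
1/ε₁ + 1/ε₂ − 1 = 1.818 + 1.333 − 1 = 2.152.
q = 5.67×10⁻⁸ × 1.449×10¹¹ / 2.152.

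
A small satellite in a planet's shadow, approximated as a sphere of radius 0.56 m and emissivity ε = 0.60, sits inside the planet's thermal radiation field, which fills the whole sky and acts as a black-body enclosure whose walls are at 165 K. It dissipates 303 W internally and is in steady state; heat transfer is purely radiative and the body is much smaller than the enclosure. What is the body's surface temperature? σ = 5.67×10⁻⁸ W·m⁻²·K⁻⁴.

T ≈ 234 K

For a small grey body in a large enclosure, net radiated power = εσA(T⁴ − T_w⁴).
Steady state: P = εσA(T⁴ − T_w⁴) with A = 4πr² = 3.941 m².
T⁴ = P/(εσA) + T_w⁴ = 303/(0.60·5.67×10⁻⁸·3.941) + (165)⁴
    = 2.260×10⁹ + 7.412×10⁸ = 3.001×10⁹ K⁴.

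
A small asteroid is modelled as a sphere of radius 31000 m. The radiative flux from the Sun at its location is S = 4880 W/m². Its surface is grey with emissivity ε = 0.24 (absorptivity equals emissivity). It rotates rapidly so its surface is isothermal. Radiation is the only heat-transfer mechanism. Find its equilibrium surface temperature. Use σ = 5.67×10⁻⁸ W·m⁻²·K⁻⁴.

At equilibrium, absorbed power = emitted power.
Absorbing cross-section = πr² = 3.019×10⁹ m²; emitting surface = 4πr² = 1.208×10¹⁰ m² (ratio 4).
εS·A_cross = εσ·A_surf·T⁴  ⇒  T⁴ = S/(4σ)   (ε cancels).
T⁴ = 4880/(4·5.67×10⁻⁸) = 2.152×10¹⁰ K⁴.
T = (2.152×10¹⁰)^(1/4).

T ≈ 383 K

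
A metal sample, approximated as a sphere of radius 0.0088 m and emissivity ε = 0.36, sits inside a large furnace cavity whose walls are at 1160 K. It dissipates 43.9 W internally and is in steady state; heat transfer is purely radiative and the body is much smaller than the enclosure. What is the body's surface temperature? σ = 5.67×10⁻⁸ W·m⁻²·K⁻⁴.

T ≈ 1420 K

For a small grey body in a large enclosure, net radiated power = εσA(T⁴ − T_w⁴).
Steady state: P = εσA(T⁴ − T_w⁴) with A = 4πr² = 9.731×10⁻⁴ m².
T⁴ = P/(εσA) + T_w⁴ = 43.9/(0.36·5.67×10⁻⁸·9.731×10⁻⁴) + (1160)⁴
    = 2.210×10¹² + 1.811×10¹² = 4.021×10¹² K⁴.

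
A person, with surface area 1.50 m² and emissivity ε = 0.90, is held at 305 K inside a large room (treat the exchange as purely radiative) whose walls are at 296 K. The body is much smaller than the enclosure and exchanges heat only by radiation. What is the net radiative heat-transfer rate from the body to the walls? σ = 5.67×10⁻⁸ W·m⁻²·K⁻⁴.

For a small grey body in a large enclosure: P_net = εσA(T_body⁴ − T_wall⁴).
A = 1.50 m²; T_body⁴ − T_wall⁴ = 8.654×10⁹ − 7.677×10⁹ = 9.771×10⁸ K⁴.
|P_net| = 0.90·5.67×10⁻⁸·1.500·9.771×10⁸.

P_net ≈ 74.8 W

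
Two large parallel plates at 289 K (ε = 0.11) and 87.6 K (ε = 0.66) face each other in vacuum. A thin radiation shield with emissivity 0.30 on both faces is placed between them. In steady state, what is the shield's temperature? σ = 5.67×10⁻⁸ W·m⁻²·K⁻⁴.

In steady state the net flux on the hot side equals that on the cold side.
σ(T₁⁴−T_s⁴)/D₁ = σ(T_s⁴−T₂⁴)/D₂, with D₁ = 1/ε₁+1/ε_s−1 = 11.42, D₂ = 1/ε_s+1/ε₂−1 = 3.848.
Solve for T_s⁴: T_s⁴ = (D₂·T₁⁴ + D₁·T₂⁴)/(D₁+D₂) = 1.802×10⁹ K⁴.

T_s ≈ 206 K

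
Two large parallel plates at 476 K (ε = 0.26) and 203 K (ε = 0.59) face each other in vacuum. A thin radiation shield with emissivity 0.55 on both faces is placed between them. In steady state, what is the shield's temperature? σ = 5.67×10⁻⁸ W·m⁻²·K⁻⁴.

In steady state the net flux on the hot side equals that on the cold side.
σ(T₁⁴−T_s⁴)/D₁ = σ(T_s⁴−T₂⁴)/D₂, with D₁ = 1/ε₁+1/ε_s−1 = 4.664, D₂ = 1/ε_s+1/ε₂−1 = 2.513.
Solve for T_s⁴: T_s⁴ = (D₂·T₁⁴ + D₁·T₂⁴)/(D₁+D₂) = 1.908×10¹⁰ K⁴.

T_s ≈ 372 K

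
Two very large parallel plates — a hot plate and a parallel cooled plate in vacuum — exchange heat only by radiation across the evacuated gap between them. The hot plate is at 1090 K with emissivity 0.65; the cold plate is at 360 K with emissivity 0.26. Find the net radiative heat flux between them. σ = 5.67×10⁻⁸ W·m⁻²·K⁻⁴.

For two infinite grey parallel plates, q = σ(T₁⁴ − T₂⁴)/(1/ε₁ + 1/ε₂ − 1).
T₁⁴ − T₂⁴ = 1.412×10¹² − 1.680×10¹⁰ = 1.395×10¹² K⁴.
1/ε₁ + 1/ε₂ − 1 = 1.538 + 3.846 − 1 = 4.385.
q = 5.67×10⁻⁸ × 1.395×10¹² / 4.385.

q ≈ 18000 W/m²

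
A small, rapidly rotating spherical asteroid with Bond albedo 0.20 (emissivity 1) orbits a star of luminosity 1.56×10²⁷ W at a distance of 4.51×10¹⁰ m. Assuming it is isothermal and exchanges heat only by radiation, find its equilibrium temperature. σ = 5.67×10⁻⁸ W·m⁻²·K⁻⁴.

T ≈ 681 K

First find the stellar flux at distance d: S = L/(4πd²) = 1.56×10²⁷/(4π·(4.51×10¹⁰)²) = 61030 W/m².
For an isothermal sphere, absorbed (1−a)S·πr² = emitted σ·4πr²·T⁴, so T⁴ = (1−a)S/(4σ).
T⁴ = 0.800·61030/(4·5.67×10⁻⁸) = 2.153×10¹¹ K⁴.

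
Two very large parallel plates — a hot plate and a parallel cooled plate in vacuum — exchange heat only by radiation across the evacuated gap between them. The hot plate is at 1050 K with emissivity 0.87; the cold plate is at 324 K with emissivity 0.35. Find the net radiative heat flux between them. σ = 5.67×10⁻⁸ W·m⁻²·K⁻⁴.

q ≈ 22700 W/m²

For two infinite grey parallel plates, q = σ(T₁⁴ − T₂⁴)/(1/ε₁ + 1/ε₂ − 1).
T₁⁴ − T₂⁴ = 1.216×10¹² − 1.102×10¹⁰ = 1.204×10¹² K⁴.
1/ε₁ + 1/ε₂ − 1 = 1.149 + 2.857 − 1 = 3.007.
q = 5.67×10⁻⁸ × 1.204×10¹² / 3.007.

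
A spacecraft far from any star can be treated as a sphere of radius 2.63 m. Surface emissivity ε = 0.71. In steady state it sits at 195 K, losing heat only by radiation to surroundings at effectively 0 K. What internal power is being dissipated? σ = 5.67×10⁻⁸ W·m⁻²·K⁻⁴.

P ≈ 5060 W

Steady state: P = εσA T⁴.
A = 4πr² = 86.92 m²; T⁴ = (195)⁴ = 1.446×10⁹ K⁴.
P = 0.71 × 5.67×10⁻⁸ × 86.92 × 1.446×10⁹.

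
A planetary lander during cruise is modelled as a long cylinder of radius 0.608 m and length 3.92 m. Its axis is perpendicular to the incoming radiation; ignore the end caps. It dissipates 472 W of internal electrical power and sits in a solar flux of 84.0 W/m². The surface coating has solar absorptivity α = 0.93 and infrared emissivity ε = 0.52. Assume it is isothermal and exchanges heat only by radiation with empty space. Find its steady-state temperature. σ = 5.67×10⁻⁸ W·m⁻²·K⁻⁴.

T ≈ 209 K

At steady state, absorbed solar power + internal power = radiated power.
Absorbed: α·S·A_cross = 0.93·84.0·4.767 = 372.4 W (cross-section 2rL).
Total input = 372.4 + 472 = 844.4 W.
Radiated: εσ·A_surf·T⁴ with A_surf = 2πrL = 14.98 m².
T⁴ = 844.4/(0.52·5.67×10⁻⁸·14.98) = 1.912×10⁹ K⁴.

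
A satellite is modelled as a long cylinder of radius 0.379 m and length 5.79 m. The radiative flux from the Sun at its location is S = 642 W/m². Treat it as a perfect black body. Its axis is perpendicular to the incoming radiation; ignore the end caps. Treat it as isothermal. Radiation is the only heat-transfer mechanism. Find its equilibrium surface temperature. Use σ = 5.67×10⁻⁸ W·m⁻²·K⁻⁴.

At equilibrium, absorbed power = emitted power.
Absorbing cross-section = 2rL = 4.389 m²; emitting surface = 2πrL = 13.79 m² (ratio π).
S·A_cross = εσ·A_surf·T⁴  ⇒  T⁴ = S/(πσ).
T⁴ = 1.00·642/(π·5.67×10⁻⁸) = 3.604×10⁹ K⁴.
T = (3.604×10⁹)^(1/4).

T ≈ 245 K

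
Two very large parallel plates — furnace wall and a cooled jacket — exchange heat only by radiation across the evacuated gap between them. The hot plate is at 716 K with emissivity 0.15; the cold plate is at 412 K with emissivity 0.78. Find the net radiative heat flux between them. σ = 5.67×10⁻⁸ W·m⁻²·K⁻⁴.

For two infinite grey parallel plates, q = σ(T₁⁴ − T₂⁴)/(1/ε₁ + 1/ε₂ − 1).
T₁⁴ − T₂⁴ = 2.628×10¹¹ − 2.881×10¹⁰ = 2.340×10¹¹ K⁴.
1/ε₁ + 1/ε₂ − 1 = 6.667 + 1.282 − 1 = 6.949.
q = 5.67×10⁻⁸ × 2.340×10¹¹ / 6.949.

q ≈ 1910 W/m²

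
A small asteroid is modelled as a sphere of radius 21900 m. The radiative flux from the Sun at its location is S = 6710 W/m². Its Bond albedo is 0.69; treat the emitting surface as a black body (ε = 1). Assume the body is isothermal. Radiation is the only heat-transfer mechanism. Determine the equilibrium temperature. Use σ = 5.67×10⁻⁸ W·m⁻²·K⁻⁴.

At equilibrium, absorbed power = emitted power.
Absorbing cross-section = πr² = 1.507×10⁹ m²; emitting surface = 4πr² = 6.027×10⁹ m² (ratio 4).
(1−a)S·A_cross = εσ·A_surf·T⁴  ⇒  T⁴ = (1−a)S/(4σ).
T⁴ = 0.310·6710/(4·5.67×10⁻⁸) = 9.172×10⁹ K⁴.
T = (9.172×10⁹)^(1/4).

T ≈ 309 K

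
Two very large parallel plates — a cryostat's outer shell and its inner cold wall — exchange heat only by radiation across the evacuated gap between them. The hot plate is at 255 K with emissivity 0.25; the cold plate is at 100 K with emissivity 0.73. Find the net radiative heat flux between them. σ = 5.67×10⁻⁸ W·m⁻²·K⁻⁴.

q ≈ 53.6 W/m²

For two infinite grey parallel plates, q = σ(T₁⁴ − T₂⁴)/(1/ε₁ + 1/ε₂ − 1).
T₁⁴ − T₂⁴ = 4.228×10⁹ − 1.000×10⁸ = 4.128×10⁹ K⁴.
1/ε₁ + 1/ε₂ − 1 = 4.000 + 1.370 − 1 = 4.370.
q = 5.67×10⁻⁸ × 4.128×10⁹ / 4.370.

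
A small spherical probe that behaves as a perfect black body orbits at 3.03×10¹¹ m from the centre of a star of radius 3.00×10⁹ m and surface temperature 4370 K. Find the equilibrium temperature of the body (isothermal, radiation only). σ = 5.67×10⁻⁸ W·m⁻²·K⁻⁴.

T ≈ 307 K

The star's surface emits σT_*⁴; at distance d the flux is S = σT_*⁴(R_*/d)².
S = 5.67×10⁻⁸·(4370)⁴·(3.00×10⁹/3.03×10¹¹)² = 2027 W/m².
For an isothermal sphere T⁴ = (1−a)S/(4σ) = 8.938×10⁹ K⁴.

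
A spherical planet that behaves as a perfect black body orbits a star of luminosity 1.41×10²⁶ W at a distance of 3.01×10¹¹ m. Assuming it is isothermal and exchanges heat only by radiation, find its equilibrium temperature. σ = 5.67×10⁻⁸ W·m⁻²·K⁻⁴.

T ≈ 153 K

First find the stellar flux at distance d: S = L/(4πd²) = 1.41×10²⁶/(4π·(3.01×10¹¹)²) = 123.8 W/m².
For an isothermal sphere, absorbed (1−a)S·πr² = emitted σ·4πr²·T⁴, so T⁴ = (1−a)S/(4σ).
T⁴ = 1.00·123.8/(4·5.67×10⁻⁸) = 5.461×10⁸ K⁴.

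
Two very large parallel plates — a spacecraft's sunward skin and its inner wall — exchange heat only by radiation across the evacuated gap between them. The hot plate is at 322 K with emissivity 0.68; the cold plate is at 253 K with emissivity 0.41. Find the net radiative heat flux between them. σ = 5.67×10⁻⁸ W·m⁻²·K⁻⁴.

For two infinite grey parallel plates, q = σ(T₁⁴ − T₂⁴)/(1/ε₁ + 1/ε₂ − 1).
T₁⁴ − T₂⁴ = 1.075×10¹⁰ − 4.097×10⁹ = 6.653×10⁹ K⁴.
1/ε₁ + 1/ε₂ − 1 = 1.471 + 2.439 − 1 = 2.910.
q = 5.67×10⁻⁸ × 6.653×10⁹ / 2.910.

q ≈ 130 W/m²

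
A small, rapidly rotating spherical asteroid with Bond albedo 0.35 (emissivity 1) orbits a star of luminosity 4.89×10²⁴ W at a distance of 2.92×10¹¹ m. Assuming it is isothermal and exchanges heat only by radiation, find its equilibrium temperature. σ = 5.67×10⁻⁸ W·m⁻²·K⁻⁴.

T ≈ 60.1 K

First find the stellar flux at distance d: S = L/(4πd²) = 4.89×10²⁴/(4π·(2.92×10¹¹)²) = 4.564 W/m².
For an isothermal sphere, absorbed (1−a)S·πr² = emitted σ·4πr²·T⁴, so T⁴ = (1−a)S/(4σ).
T⁴ = 0.650·4.564/(4·5.67×10⁻⁸) = 1.308×10⁷ K⁴.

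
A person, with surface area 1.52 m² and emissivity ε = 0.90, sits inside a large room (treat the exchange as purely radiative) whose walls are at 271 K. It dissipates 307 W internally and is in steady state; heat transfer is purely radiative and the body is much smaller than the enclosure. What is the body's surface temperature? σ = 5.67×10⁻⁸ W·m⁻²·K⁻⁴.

T ≈ 311 K

For a small grey body in a large enclosure, net radiated power = εσA(T⁴ − T_w⁴).
Steady state: P = εσA(T⁴ − T_w⁴) with A = 1.52 m².
T⁴ = P/(εσA) + T_w⁴ = 307/(0.90·5.67×10⁻⁸·1.520) + (271)⁴
    = 3.958×10⁹ + 5.394×10⁹ = 9.352×10⁹ K⁴.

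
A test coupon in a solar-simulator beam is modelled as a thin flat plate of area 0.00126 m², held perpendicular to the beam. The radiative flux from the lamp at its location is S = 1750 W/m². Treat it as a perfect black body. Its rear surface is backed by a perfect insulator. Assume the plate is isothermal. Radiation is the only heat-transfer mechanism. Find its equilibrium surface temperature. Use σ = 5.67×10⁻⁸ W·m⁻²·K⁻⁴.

T ≈ 419 K

At equilibrium, absorbed power = emitted power.
Absorbing cross-section = A = 0.001260 m²; emitting surface = A = 0.001260 m² (ratio 1).
S·A_cross = εσ·A_surf·T⁴  ⇒  T⁴ = S/(1σ).
T⁴ = 1.00·1750/(1·5.67×10⁻⁸) = 3.086×10¹⁰ K⁴.
T = (3.086×10¹⁰)^(1/4).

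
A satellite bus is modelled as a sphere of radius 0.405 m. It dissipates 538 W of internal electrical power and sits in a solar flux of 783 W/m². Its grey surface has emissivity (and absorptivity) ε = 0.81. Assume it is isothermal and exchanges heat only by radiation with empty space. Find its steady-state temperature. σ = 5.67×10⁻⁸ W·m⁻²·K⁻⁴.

T ≈ 309 K

At steady state, absorbed solar power + internal power = radiated power.
Absorbed: α·S·A_cross = 0.81·783·0.5153 = 326.8 W (cross-section πr²).
Total input = 326.8 + 538 = 864.8 W.
Radiated: εσ·A_surf·T⁴ with A_surf = 4πr² = 2.061 m².
T⁴ = 864.8/(0.81·5.67×10⁻⁸·2.061) = 9.136×10⁹ K⁴.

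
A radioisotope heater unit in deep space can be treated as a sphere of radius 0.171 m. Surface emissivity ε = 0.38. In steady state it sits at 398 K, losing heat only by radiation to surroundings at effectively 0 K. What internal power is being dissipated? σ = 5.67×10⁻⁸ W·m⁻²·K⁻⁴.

Steady state: P = εσA T⁴.
A = 4πr² = 0.3675 m²; T⁴ = (398)⁴ = 2.509×10¹⁰ K⁴.
P = 0.38 × 5.67×10⁻⁸ × 0.3675 × 2.509×10¹⁰.

P ≈ 199 W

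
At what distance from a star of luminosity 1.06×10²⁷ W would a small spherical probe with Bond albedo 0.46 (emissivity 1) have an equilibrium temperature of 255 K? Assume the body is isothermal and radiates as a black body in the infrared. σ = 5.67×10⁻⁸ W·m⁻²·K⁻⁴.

d ≈ 2.18×10¹¹ m

For an isothermal black-emitting sphere, (1−a)S·πr² = σ·4πr²·T⁴ ⇒ S = 4σT⁴/(1−a).
S = 4·5.67×10⁻⁸·(255)⁴/0.540 = 1776 W/m².
Flux falls as S = L/(4πd²), so d = √(L/(4πS)) = √(1.06×10²⁷/(4π·1776)).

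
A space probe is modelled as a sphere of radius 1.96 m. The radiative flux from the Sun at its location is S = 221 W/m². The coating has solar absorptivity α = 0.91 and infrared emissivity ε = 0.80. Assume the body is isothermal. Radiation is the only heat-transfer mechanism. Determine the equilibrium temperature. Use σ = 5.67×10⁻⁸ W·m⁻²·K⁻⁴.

At equilibrium, absorbed power = emitted power.
Absorbing cross-section = πr² = 12.07 m²; emitting surface = 4πr² = 48.27 m² (ratio 4).
αS·A_cross = εσ·A_surf·T⁴  ⇒  T⁴ = αS/(ε·4σ).
T⁴ = 0.910·221/(0.80·4·5.67×10⁻⁸) = 1.108×10⁹ K⁴.
T = (1.108×10⁹)^(1/4).

T ≈ 182 K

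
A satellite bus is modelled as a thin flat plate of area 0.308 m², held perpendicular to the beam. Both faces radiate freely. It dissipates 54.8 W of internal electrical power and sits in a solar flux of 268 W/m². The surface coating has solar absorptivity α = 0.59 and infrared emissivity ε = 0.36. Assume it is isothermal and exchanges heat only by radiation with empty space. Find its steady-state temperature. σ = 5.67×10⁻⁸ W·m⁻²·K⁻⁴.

At steady state, absorbed solar power + internal power = radiated power.
Absorbed: α·S·A_cross = 0.59·268·0.3080 = 48.70 W (cross-section A).
Total input = 48.70 + 54.8 = 103.5 W.
Radiated: εσ·A_surf·T⁴ with A_surf = 2A = 0.6160 m².
T⁴ = 103.5/(0.36·5.67×10⁻⁸·0.6160) = 8.231×10⁹ K⁴.

T ≈ 301 K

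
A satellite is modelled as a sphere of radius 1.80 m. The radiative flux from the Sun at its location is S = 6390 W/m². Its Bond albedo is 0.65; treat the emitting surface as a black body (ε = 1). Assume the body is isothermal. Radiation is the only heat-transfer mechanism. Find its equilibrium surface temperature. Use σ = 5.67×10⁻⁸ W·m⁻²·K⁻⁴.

At equilibrium, absorbed power = emitted power.
Absorbing cross-section = πr² = 10.18 m²; emitting surface = 4πr² = 40.72 m² (ratio 4).
(1−a)S·A_cross = εσ·A_surf·T⁴  ⇒  T⁴ = (1−a)S/(4σ).
T⁴ = 0.350·6390/(4·5.67×10⁻⁸) = 9.861×10⁹ K⁴.
T = (9.861×10⁹)^(1/4).

T ≈ 315 K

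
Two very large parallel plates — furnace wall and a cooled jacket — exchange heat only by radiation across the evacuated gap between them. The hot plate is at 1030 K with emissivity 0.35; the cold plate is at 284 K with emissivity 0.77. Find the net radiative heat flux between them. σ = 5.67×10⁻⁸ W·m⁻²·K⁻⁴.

For two infinite grey parallel plates, q = σ(T₁⁴ − T₂⁴)/(1/ε₁ + 1/ε₂ − 1).
T₁⁴ − T₂⁴ = 1.126×10¹² − 6.505×10⁹ = 1.119×10¹² K⁴.
1/ε₁ + 1/ε₂ − 1 = 2.857 + 1.299 − 1 = 3.156.
q = 5.67×10⁻⁸ × 1.119×10¹² / 3.156.

q ≈ 20100 W/m²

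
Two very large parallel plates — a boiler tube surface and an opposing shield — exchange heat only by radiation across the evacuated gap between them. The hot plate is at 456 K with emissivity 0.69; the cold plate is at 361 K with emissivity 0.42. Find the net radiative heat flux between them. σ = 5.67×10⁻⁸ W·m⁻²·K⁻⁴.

For two infinite grey parallel plates, q = σ(T₁⁴ − T₂⁴)/(1/ε₁ + 1/ε₂ − 1).
T₁⁴ − T₂⁴ = 4.324×10¹⁰ − 1.698×10¹⁰ = 2.625×10¹⁰ K⁴.
1/ε₁ + 1/ε₂ − 1 = 1.449 + 2.381 − 1 = 2.830.
q = 5.67×10⁻⁸ × 2.625×10¹⁰ / 2.830.

q ≈ 526 W/m²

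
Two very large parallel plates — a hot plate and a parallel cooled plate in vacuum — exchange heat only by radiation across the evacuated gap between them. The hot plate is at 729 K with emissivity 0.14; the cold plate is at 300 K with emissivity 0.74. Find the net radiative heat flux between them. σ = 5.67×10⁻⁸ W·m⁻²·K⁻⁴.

q ≈ 2080 W/m²

For two infinite grey parallel plates, q = σ(T₁⁴ − T₂⁴)/(1/ε₁ + 1/ε₂ − 1).
T₁⁴ − T₂⁴ = 2.824×10¹¹ − 8.100×10⁹ = 2.743×10¹¹ K⁴.
1/ε₁ + 1/ε₂ − 1 = 7.143 + 1.351 − 1 = 7.494.
q = 5.67×10⁻⁸ × 2.743×10¹¹ / 7.494.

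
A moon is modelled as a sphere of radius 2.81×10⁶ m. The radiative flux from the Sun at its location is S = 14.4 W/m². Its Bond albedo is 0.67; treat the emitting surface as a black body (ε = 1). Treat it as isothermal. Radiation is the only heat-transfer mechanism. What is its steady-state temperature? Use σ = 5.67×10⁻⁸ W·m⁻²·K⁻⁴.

T ≈ 67.7 K

At equilibrium, absorbed power = emitted power.
Absorbing cross-section = πr² = 2.481×10¹³ m²; emitting surface = 4πr² = 9.923×10¹³ m² (ratio 4).
(1−a)S·A_cross = εσ·A_surf·T⁴  ⇒  T⁴ = (1−a)S/(4σ).
T⁴ = 0.330·14.4/(4·5.67×10⁻⁸) = 2.095×10⁷ K⁴.
T = (2.095×10⁷)^(1/4).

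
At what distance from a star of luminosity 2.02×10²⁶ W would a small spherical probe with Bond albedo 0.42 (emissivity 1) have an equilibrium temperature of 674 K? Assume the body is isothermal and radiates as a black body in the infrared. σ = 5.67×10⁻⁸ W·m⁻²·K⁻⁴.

d ≈ 1.41×10¹⁰ m

For an isothermal black-emitting sphere, (1−a)S·πr² = σ·4πr²·T⁴ ⇒ S = 4σT⁴/(1−a).
S = 4·5.67×10⁻⁸·(674)⁴/0.580 = 80700 W/m².
Flux falls as S = L/(4πd²), so d = √(L/(4πS)) = √(2.02×10²⁶/(4π·80700)).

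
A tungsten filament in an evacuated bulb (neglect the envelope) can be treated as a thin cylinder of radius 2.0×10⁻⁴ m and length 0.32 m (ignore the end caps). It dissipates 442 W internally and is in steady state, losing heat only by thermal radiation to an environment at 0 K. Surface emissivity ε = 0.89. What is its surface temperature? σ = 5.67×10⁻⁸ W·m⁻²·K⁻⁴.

T ≈ 2160 K

Steady state: internal power = radiated power, P = εσA T⁴.
Radiating area A = 2πrL = 4.021×10⁻⁴ m².
T⁴ = P/(εσA) = 442/(0.89·5.67×10⁻⁸·4.021×10⁻⁴) = 2.178×10¹³ K⁴.
T = (2.178×10¹³)^(1/4).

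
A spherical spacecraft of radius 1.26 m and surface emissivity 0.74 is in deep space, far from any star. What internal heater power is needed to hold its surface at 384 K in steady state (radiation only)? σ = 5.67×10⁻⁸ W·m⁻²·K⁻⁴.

P = εσ·4πr²·T⁴.
4πr² = 19.95 m²; T⁴ = 2.174×10¹⁰ K⁴.
P = 0.74·5.67×10⁻⁸·19.95·2.174×10¹⁰.

P ≈ 18200 W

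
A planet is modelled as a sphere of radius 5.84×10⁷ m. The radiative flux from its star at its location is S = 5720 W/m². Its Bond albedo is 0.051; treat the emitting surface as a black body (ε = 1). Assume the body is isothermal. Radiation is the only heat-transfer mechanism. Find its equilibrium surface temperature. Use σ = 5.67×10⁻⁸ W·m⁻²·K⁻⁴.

At equilibrium, absorbed power = emitted power.
Absorbing cross-section = πr² = 1.071×10¹⁶ m²; emitting surface = 4πr² = 4.286×10¹⁶ m² (ratio 4).
(1−a)S·A_cross = εσ·A_surf·T⁴  ⇒  T⁴ = (1−a)S/(4σ).
T⁴ = 0.949·5720/(4·5.67×10⁻⁸) = 2.393×10¹⁰ K⁴.
T = (2.393×10¹⁰)^(1/4).

T ≈ 393 K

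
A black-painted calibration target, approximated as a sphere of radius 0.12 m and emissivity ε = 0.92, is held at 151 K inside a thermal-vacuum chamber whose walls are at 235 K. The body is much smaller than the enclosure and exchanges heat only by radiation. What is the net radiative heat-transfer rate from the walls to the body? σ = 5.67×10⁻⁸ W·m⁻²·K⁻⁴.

For a small grey body in a large enclosure: P_net = εσA(T_body⁴ − T_wall⁴).
A = 4πr² = 0.1810 m²; T_body⁴ − T_wall⁴ = 5.199×10⁸ − 3.050×10⁹ = -2.530×10⁹ K⁴.
|P_net| = 0.92·5.67×10⁻⁸·0.1810·2.530×10⁹.

P_net ≈ 23.9 W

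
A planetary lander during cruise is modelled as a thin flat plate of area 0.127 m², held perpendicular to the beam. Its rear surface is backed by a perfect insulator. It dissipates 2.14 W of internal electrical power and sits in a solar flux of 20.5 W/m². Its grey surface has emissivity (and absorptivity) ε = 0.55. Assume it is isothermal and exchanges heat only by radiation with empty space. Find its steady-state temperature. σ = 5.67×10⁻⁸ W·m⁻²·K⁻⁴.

T ≈ 173 K

At steady state, absorbed solar power + internal power = radiated power.
Absorbed: α·S·A_cross = 0.55·20.5·0.1270 = 1.432 W (cross-section A).
Total input = 1.432 + 2.14 = 3.572 W.
Radiated: εσ·A_surf·T⁴ with A_surf = A = 0.1270 m².
T⁴ = 3.572/(0.55·5.67×10⁻⁸·0.1270) = 9.019×10⁸ K⁴.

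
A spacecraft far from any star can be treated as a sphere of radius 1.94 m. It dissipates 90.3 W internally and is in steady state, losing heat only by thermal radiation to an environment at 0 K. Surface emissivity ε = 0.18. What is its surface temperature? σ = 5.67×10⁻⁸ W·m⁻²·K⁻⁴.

T ≈ 117 K

Steady state: internal power = radiated power, P = εσA T⁴.
Radiating area A = 4πr² = 47.29 m².
T⁴ = P/(εσA) = 90.3/(0.18·5.67×10⁻⁸·47.29) = 1.871×10⁸ K⁴.
T = (1.871×10⁸)^(1/4).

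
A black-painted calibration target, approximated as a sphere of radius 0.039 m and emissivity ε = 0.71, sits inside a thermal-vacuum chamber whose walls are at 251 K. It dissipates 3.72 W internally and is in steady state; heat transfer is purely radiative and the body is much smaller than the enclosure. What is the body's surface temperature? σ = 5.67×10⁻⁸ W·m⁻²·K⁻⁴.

For a small grey body in a large enclosure, net radiated power = εσA(T⁴ − T_w⁴).
Steady state: P = εσA(T⁴ − T_w⁴) with A = 4πr² = 0.01911 m².
T⁴ = P/(εσA) + T_w⁴ = 3.72/(0.71·5.67×10⁻⁸·0.01911) + (251)⁴
    = 4.835×10⁹ + 3.969×10⁹ = 8.804×10⁹ K⁴.

T ≈ 306 K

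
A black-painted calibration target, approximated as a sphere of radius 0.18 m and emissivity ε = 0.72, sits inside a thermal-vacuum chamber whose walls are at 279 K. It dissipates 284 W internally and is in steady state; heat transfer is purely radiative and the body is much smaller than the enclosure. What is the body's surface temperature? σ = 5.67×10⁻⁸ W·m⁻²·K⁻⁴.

T ≈ 390 K

For a small grey body in a large enclosure, net radiated power = εσA(T⁴ − T_w⁴).
Steady state: P = εσA(T⁴ − T_w⁴) with A = 4πr² = 0.4072 m².
T⁴ = P/(εσA) + T_w⁴ = 284/(0.72·5.67×10⁻⁸·0.4072) + (279)⁴
    = 1.709×10¹⁰ + 6.059×10⁹ = 2.315×10¹⁰ K⁴.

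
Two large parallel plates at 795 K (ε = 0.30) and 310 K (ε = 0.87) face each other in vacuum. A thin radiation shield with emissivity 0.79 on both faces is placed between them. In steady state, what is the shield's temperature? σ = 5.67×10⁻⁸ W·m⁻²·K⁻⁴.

T_s ≈ 588 K

In steady state the net flux on the hot side equals that on the cold side.
σ(T₁⁴−T_s⁴)/D₁ = σ(T_s⁴−T₂⁴)/D₂, with D₁ = 1/ε₁+1/ε_s−1 = 3.599, D₂ = 1/ε_s+1/ε₂−1 = 1.415.
Solve for T_s⁴: T_s⁴ = (D₂·T₁⁴ + D₁·T₂⁴)/(D₁+D₂) = 1.194×10¹¹ K⁴.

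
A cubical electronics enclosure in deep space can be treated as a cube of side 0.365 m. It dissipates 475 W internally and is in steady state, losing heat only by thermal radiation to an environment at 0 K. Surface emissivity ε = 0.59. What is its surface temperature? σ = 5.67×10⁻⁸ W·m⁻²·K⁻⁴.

Steady state: internal power = radiated power, P = εσA T⁴.
Radiating area A = 6L² = 0.7994 m².
T⁴ = P/(εσA) = 475/(0.59·5.67×10⁻⁸·0.7994) = 1.776×10¹⁰ K⁴.
T = (1.776×10¹⁰)^(1/4).

T ≈ 365 K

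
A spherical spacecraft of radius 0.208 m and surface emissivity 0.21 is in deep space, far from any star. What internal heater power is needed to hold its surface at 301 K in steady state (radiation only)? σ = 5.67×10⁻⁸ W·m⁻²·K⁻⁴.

P ≈ 53.1 W

P = εσ·4πr²·T⁴.
4πr² = 0.5437 m²; T⁴ = 8.209×10⁹ K⁴.
P = 0.21·5.67×10⁻⁸·0.5437·8.209×10⁹.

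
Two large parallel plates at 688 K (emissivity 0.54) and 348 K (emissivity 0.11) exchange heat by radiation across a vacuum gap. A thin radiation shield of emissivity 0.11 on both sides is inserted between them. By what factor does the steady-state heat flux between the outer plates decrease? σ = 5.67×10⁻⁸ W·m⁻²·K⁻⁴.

factor ≈ 2.73

Without shield: q₀ = σΔ(T⁴)/(1/ε₁+1/ε₂−1) with denominator 9.943.
With shield the two gaps are in series; the resistances add: (1/ε₁+1/ε_s−1)+(1/ε_s+1/ε₂−1) = 9.943+17.18 = 27.12.
Heat-flux ratio q₀/q = 27.12/9.943.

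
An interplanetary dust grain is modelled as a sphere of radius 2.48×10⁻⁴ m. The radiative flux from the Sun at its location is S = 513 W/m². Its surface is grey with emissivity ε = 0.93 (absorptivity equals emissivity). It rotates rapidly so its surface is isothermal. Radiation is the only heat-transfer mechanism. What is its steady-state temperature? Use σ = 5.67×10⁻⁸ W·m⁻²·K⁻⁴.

At equilibrium, absorbed power = emitted power.
Absorbing cross-section = πr² = 1.932×10⁻⁷ m²; emitting surface = 4πr² = 7.729×10⁻⁷ m² (ratio 4).
εS·A_cross = εσ·A_surf·T⁴  ⇒  T⁴ = S/(4σ)   (ε cancels).
T⁴ = 513/(4·5.67×10⁻⁸) = 2.262×10⁹ K⁴.
T = (2.262×10⁹)^(1/4).

T ≈ 218 K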